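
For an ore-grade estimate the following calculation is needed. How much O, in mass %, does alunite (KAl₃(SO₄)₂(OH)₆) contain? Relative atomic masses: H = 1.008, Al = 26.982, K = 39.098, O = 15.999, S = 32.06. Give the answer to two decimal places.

Molar mass of KAl₃(SO₄)₂(OH)₆: 1×39.098 + 3×26.982 + 2×32.06 + 14×15.999 + 6×1.008 = 414.198 g/mol.
Mass of O per formula unit: 14 × 15.999 = 223.986 g.
Weight fraction O = 223.986 / 414.198 = 0.5408.

54.08 mass %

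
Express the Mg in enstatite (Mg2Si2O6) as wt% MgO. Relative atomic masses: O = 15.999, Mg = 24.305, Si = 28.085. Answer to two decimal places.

40.15 wt%

Formula mass = 200.774 g/mol.
2 Mg → 2.0000 mol MgO per formula unit; M(MgO) = 40.304, so MgO mass = 80.608 g.
80.608/200.774 × 100 = 40.15 wt%.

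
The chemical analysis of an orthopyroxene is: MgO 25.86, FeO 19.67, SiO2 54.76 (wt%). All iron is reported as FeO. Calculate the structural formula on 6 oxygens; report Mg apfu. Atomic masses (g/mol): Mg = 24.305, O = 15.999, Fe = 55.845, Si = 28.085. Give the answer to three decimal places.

1.406 Mg apfu

25.86 wt% MgO ÷ 40.304 g/mol = 0.64162 mol, giving 0.64162 Mg and 0.64162 O.
19.67 wt% FeO ÷ 71.844 g/mol = 0.27379 mol, giving 0.27379 Fe and 0.27379 O.
54.76 wt% SiO2 ÷ 60.083 g/mol = 0.91141 mol, giving 0.91141 Si and 1.82282 O.
Oxygen sums to 2.73823; scaling by 6/2.73823 = 2.19120 puts the formula on 6 O.
Mg: 0.64162 × 2.19120 = 1.406 atoms per formula unit.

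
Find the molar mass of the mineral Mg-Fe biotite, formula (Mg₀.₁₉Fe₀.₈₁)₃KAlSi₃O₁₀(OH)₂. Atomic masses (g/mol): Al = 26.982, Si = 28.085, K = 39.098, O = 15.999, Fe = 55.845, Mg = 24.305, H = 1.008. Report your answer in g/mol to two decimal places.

M = 0.57·24.305 + 2.43·55.845 + 1·39.098 + 1·26.982 + 3·28.085 + 12·15.999 + 2·1.008

493.90 g/mol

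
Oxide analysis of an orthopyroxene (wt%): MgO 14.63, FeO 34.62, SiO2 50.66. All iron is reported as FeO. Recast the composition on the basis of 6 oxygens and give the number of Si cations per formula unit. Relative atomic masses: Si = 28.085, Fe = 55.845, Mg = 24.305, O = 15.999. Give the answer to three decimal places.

MgO: 14.63/40.304 = 0.36299 mol → 0.36299 mol Mg, 0.36299 mol O.
FeO: 34.62/71.844 = 0.48188 mol → 0.48188 mol Fe, 0.48188 mol O.
SiO2: 50.66/60.083 = 0.84317 mol → 0.84317 mol Si, 1.68634 mol O.
Total oxygen = 2.53121 mol. Normalization factor = 6/2.53121 = 2.37041.
Si per 6 O = 0.84317 × 2.37041 = 1.999.

1.999 Si apfu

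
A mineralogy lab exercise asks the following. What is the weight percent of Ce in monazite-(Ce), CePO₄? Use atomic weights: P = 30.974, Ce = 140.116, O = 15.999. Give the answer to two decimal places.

Formula mass = 1·140.116 + 1·30.974 + 4·15.999 = 235.086 g/mol, of which 140.116 g is Ce.
So Ce makes up 140.116/235.086 = 0.5960 of the mass, i.e. 59.60%.

59.60 mass %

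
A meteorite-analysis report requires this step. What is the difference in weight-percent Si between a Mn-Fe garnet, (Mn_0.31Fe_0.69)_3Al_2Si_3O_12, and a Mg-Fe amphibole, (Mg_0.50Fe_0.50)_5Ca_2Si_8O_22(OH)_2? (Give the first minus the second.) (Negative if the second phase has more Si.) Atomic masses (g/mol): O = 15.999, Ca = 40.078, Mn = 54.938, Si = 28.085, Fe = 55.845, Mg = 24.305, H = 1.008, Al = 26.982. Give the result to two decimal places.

Si in (Mn_0.31Fe_0.69)_3Al_2Si_3O_12: molar mass 496.898 g/mol; 3×28.085 = 84.255 g → 16.96 wt%.
Si in (Mg_0.50Fe_0.50)_5Ca_2Si_8O_22(OH)_2: molar mass 891.203 g/mol; 8×28.085 = 224.680 g → 25.21 wt%.
Difference = 16.96 − 25.21 = -8.25 percentage points.

-8.25 percentage points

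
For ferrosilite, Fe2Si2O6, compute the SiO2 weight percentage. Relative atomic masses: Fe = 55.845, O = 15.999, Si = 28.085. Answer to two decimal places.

45.54 wt%

Formula mass = 263.854 g/mol.
2 Si → 2.0000 mol SiO2 per formula unit; M(SiO2) = 60.083, so SiO2 mass = 120.166 g.
120.166/263.854 × 100 = 45.54 wt%.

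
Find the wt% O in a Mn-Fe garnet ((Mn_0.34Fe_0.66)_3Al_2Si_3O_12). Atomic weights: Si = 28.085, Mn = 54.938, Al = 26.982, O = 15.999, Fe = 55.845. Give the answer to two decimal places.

38.64 mass %

M((Mn_0.34Fe_0.66)_3Al_2Si_3O_12) = 496.817 g/mol.
O contributes 12 × 15.999 = 191.988 g per mole.
191.988/496.817 = 0.3864 → 38.64%.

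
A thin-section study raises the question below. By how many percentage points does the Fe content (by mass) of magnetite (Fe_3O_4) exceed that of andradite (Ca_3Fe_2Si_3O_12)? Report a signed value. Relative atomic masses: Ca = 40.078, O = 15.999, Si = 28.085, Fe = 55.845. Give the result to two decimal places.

50.38 percentage points

Fe in Fe_3O_4: molar mass 231.531 g/mol; 3×55.845 = 167.535 g → 72.36 wt%.
Fe in Ca_3Fe_2Si_3O_12: molar mass 508.167 g/mol; 2×55.845 = 111.690 g → 21.98 wt%.
Difference = 72.36 − 21.98 = 50.38 percentage points.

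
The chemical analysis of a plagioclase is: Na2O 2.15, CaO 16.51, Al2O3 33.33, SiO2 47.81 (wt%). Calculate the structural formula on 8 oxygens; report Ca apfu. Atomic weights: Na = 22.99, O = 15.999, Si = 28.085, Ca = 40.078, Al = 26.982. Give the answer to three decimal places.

0.812 Ca apfu

Na2O (M=61.979): mol = 0.03469; Na = 0.06938, O = 0.03469.
CaO (M=56.077): mol = 0.29442; Ca = 0.29442, O = 0.29442.
Al2O3 (M=101.961): mol = 0.32689; Al = 0.65378, O = 0.98067.
SiO2 (M=60.083): mol = 0.79573; Si = 0.79573, O = 1.59146.
ΣO = 2.90124; factor = 8/ΣO = 2.75744.
Ca apfu = 0.29442 × 2.75744 = 0.812.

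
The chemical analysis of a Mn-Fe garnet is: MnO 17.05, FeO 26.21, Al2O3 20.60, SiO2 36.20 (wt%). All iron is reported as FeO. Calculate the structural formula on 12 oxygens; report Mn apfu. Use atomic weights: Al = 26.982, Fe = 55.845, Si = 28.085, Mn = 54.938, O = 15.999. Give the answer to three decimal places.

MnO: 17.05/70.937 = 0.24035 mol → 0.24035 mol Mn, 0.24035 mol O.
FeO: 26.21/71.844 = 0.36482 mol → 0.36482 mol Fe, 0.36482 mol O.
Al2O3: 20.60/101.961 = 0.20204 mol → 0.40408 mol Al, 0.60612 mol O.
SiO2: 36.20/60.083 = 0.60250 mol → 0.60250 mol Si, 1.20500 mol O.
Total oxygen = 2.41629 mol. Normalization factor = 12/2.41629 = 4.96629.
Mn per 12 O = 0.24035 × 4.96629 = 1.194.

1.194 Mn apfu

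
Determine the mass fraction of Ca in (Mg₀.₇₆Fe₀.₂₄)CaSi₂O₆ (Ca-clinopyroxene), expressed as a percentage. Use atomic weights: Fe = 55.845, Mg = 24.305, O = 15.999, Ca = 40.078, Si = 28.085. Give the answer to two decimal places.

17.88 mass %

Formula mass = 0.76·24.305 + 0.24·55.845 + 1·40.078 + 2·28.085 + 6·15.999 = 224.117 g/mol, of which 40.078 g is Ca.
So Ca makes up 40.078/224.117 = 0.1788 of the mass, i.e. 17.88%.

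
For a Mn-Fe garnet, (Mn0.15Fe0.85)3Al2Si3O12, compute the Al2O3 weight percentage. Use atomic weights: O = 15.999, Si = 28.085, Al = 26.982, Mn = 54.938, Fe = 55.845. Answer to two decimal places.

Molar mass of (Mn0.15Fe0.85)3Al2Si3O12 = 0.45×54.938 + 2.55×55.845 + 2×26.982 + 3×28.085 + 12×15.999 = 497.334 g/mol.
Each formula unit contains 2 Al, equivalent to 2/2 = 1.0000 mol Al2O3.
M(Al2O3) = 2×26.982 + 3×15.999 = 101.961 g/mol.
Mass of Al2O3 per formula unit = 1.0000 × 101.961 = 101.961 g.
Al2O3 wt% = 101.961 / 497.334 × 100 = 20.50%.

20.50 wt%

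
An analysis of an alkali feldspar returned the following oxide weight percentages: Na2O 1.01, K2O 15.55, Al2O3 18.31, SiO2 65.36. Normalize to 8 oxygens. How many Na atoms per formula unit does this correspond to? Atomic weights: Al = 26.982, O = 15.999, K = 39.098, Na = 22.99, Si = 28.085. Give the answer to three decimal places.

Na2O (M=61.979): mol = 0.01630; Na = 0.03260, O = 0.01630.
K2O (M=94.195): mol = 0.16508; K = 0.33016, O = 0.16508.
Al2O3 (M=101.961): mol = 0.17958; Al = 0.35916, O = 0.53874.
SiO2 (M=60.083): mol = 1.08783; Si = 1.08783, O = 2.17566.
ΣO = 2.89578; factor = 8/ΣO = 2.76264.
Na apfu = 0.03260 × 2.76264 = 0.090.

0.090 Na apfu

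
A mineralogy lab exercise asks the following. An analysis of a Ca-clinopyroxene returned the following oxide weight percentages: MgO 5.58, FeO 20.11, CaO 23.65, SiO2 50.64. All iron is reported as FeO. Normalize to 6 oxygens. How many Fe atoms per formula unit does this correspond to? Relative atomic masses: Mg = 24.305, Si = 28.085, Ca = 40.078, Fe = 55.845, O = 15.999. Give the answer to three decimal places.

5.58 wt% MgO ÷ 40.304 g/mol = 0.13845 mol, giving 0.13845 Mg and 0.13845 O.
20.11 wt% FeO ÷ 71.844 g/mol = 0.27991 mol, giving 0.27991 Fe and 0.27991 O.
23.65 wt% CaO ÷ 56.077 g/mol = 0.42174 mol, giving 0.42174 Ca and 0.42174 O.
50.64 wt% SiO2 ÷ 60.083 g/mol = 0.84283 mol, giving 0.84283 Si and 1.68566 O.
Oxygen sums to 2.52576; scaling by 6/2.52576 = 2.37552 puts the formula on 6 O.
Fe: 0.27991 × 2.37552 = 0.665 atoms per formula unit.

0.665 Fe apfu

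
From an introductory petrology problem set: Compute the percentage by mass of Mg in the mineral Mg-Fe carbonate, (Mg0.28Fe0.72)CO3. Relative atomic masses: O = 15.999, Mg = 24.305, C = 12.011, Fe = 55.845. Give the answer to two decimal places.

6.36 mass %

Molar mass of (Mg0.28Fe0.72)CO3: 0.28·24.305 + 0.72·55.845 + 1·12.011 + 3·15.999 = 107.022 g/mol.
Mass of Mg per formula unit: 0.28 × 24.305 = 6.805 g.
Weight fraction Mg = 6.805 / 107.022 = 0.0636.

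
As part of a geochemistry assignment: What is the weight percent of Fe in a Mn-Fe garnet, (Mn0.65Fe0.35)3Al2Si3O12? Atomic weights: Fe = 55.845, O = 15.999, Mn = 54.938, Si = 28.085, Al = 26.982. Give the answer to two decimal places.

11.82 weight percent

Molar mass of (Mn0.65Fe0.35)3Al2Si3O12: 1.95×54.938 + 1.05×55.845 + 2×26.982 + 3×28.085 + 12×15.999 = 495.973 g/mol.
Mass of Fe per formula unit: 1.05 × 55.845 = 58.637 g.
Weight fraction Fe = 58.637 / 495.973 = 0.1182.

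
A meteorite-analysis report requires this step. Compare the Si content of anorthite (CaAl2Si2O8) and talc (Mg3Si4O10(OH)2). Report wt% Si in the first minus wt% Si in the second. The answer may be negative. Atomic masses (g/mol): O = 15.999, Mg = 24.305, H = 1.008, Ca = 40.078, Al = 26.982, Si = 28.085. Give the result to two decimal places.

-9.43 percentage points

M(CaAl2Si2O8) = 278.204 g/mol, so wt% Si = 56.170/278.204 × 100 = 20.19%.
M(Mg3Si4O10(OH)2) = 379.259 g/mol, so wt% Si = 112.340/379.259 × 100 = 29.62%.
20.19 − 29.62 = -9.43 pp.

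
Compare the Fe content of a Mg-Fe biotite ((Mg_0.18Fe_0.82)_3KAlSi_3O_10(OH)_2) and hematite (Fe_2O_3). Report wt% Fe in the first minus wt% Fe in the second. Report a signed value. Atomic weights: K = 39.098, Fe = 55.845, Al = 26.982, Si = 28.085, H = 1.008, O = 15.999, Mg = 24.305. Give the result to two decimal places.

Fe in (Mg_0.18Fe_0.82)_3KAlSi_3O_10(OH)_2: molar mass 494.842 g/mol; 2.46×55.845 = 137.379 g → 27.76 wt%.
Fe in Fe_2O_3: molar mass 159.687 g/mol; 2×55.845 = 111.690 g → 69.94 wt%.
Difference = 27.76 − 69.94 = -42.18 percentage points.

-42.18 percentage points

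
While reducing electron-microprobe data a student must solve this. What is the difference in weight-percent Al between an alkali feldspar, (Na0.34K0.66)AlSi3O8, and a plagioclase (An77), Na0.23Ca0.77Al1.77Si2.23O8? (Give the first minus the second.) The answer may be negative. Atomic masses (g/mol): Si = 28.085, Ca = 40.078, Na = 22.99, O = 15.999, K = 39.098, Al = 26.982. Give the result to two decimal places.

-7.51 percentage points

First mineral: 26.982 g Al in 272.850 g formula = 9.89 wt% Al.
Second mineral: 47.758 g Al in 274.527 g formula = 17.40 wt% Al.
9.89% − 17.40% gives a difference of -7.51 percentage points.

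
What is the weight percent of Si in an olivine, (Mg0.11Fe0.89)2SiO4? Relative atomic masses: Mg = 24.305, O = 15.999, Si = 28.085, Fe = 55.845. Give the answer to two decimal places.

M((Mg0.11Fe0.89)2SiO4) = 196.832 g/mol.
Si contributes 1 × 28.085 = 28.085 g per mole.
28.085/196.832 = 0.1427 → 14.27%.

14.27 mass %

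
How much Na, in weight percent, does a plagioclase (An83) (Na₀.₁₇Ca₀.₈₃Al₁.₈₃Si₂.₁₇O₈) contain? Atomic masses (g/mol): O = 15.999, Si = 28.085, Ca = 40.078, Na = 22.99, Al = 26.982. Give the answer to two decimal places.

1.42 weight percent

Formula mass = 0.17×22.99 + 0.83×40.078 + 1.83×26.982 + 2.17×28.085 + 8×15.999 = 275.487 g/mol, of which 3.908 g is Na.
So Na makes up 3.908/275.487 = 0.0142 of the mass, i.e. 1.42%.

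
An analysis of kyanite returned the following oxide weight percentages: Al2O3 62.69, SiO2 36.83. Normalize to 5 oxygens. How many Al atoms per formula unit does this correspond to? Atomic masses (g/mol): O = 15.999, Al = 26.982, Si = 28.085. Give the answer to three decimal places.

Al2O3: 62.69/101.961 = 0.61484 mol → 1.22968 mol Al, 1.84452 mol O.
SiO2: 36.83/60.083 = 0.61299 mol → 0.61299 mol Si, 1.22598 mol O.
Total oxygen = 3.07050 mol. Normalization factor = 5/3.07050 = 1.62840.
Al per 5 O = 1.22968 × 1.62840 = 2.002.

2.002 Al apfu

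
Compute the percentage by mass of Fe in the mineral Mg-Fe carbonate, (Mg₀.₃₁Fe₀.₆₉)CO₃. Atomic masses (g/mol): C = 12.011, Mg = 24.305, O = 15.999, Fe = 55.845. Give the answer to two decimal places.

Formula mass = 0.31*24.305 + 0.69*55.845 + 1*12.011 + 3*15.999 = 106.076 g/mol, of which 38.533 g is Fe.
So Fe makes up 38.533/106.076 = 0.3633 of the mass, i.e. 36.33%.

36.33 wt%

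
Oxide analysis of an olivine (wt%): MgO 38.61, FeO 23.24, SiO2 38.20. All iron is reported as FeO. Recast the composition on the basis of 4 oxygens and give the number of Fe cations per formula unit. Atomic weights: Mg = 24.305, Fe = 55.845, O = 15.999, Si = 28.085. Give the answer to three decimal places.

38.61 wt% MgO ÷ 40.304 g/mol = 0.95797 mol, giving 0.95797 Mg and 0.95797 O.
23.24 wt% FeO ÷ 71.844 g/mol = 0.32348 mol, giving 0.32348 Fe and 0.32348 O.
38.20 wt% SiO2 ÷ 60.083 g/mol = 0.63579 mol, giving 0.63579 Si and 1.27158 O.
Oxygen sums to 2.55303; scaling by 4/2.55303 = 1.56677 puts the formula on 4 O.
Fe: 0.32348 × 1.56677 = 0.507 atoms per formula unit.

0.507 Fe apfu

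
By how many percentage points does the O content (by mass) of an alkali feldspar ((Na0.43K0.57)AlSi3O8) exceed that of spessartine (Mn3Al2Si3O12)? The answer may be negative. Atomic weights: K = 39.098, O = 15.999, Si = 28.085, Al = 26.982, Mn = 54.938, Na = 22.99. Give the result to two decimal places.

O in (Na0.43K0.57)AlSi3O8: molar mass 271.401 g/mol; 8×15.999 = 127.992 g → 47.16 wt%.
O in Mn3Al2Si3O12: molar mass 495.021 g/mol; 12×15.999 = 191.988 g → 38.78 wt%.
Difference = 47.16 − 38.78 = 8.38 percentage points.

8.38 percentage points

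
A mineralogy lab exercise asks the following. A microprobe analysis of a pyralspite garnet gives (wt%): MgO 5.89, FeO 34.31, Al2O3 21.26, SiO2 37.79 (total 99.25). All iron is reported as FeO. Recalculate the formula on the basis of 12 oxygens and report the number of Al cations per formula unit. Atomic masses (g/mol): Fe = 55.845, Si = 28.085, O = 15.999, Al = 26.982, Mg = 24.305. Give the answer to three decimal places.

1.996 Al apfu

5.89 wt% MgO ÷ 40.304 g/mol = 0.14614 mol, giving 0.14614 Mg and 0.14614 O.
34.31 wt% FeO ÷ 71.844 g/mol = 0.47756 mol, giving 0.47756 Fe and 0.47756 O.
21.26 wt% Al2O3 ÷ 101.961 g/mol = 0.20851 mol, giving 0.41702 Al and 0.62553 O.
37.79 wt% SiO2 ÷ 60.083 g/mol = 0.62896 mol, giving 0.62896 Si and 1.25792 O.
Oxygen sums to 2.50715; scaling by 12/2.50715 = 4.78631 puts the formula on 12 O.
Al: 0.41702 × 4.78631 = 1.996 atoms per formula unit.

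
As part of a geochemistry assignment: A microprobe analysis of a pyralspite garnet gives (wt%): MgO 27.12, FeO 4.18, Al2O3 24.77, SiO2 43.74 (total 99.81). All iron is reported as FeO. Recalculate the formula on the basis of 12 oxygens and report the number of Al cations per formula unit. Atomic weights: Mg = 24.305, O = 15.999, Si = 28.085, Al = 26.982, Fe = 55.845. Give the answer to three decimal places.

MgO (M=40.304): mol = 0.67289; Mg = 0.67289, O = 0.67289.
FeO (M=71.844): mol = 0.05818; Fe = 0.05818, O = 0.05818.
Al2O3 (M=101.961): mol = 0.24294; Al = 0.48588, O = 0.72882.
SiO2 (M=60.083): mol = 0.72799; Si = 0.72799, O = 1.45598.
ΣO = 2.91587; factor = 12/ΣO = 4.11541.
Al apfu = 0.48588 × 4.11541 = 2.000.

2.000 Al apfu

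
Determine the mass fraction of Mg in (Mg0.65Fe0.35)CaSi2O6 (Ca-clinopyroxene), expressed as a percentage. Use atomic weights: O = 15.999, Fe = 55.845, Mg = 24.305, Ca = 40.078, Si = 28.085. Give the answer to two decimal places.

Formula mass = 0.65·24.305 + 0.35·55.845 + 1·40.078 + 2·28.085 + 6·15.999 = 227.586 g/mol, of which 15.798 g is Mg.
So Mg makes up 15.798/227.586 = 0.0694 of the mass, i.e. 6.94%.

6.94 mass %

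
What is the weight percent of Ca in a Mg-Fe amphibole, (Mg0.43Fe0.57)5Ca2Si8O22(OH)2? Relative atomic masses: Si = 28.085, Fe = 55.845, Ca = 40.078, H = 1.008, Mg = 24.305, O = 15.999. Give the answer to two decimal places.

8.88 mass %

M((Mg0.43Fe0.57)5Ca2Si8O22(OH)2) = 902.242 g/mol.
Ca contributes 2 × 40.078 = 80.156 g per mole.
80.156/902.242 = 0.0888 → 8.88%.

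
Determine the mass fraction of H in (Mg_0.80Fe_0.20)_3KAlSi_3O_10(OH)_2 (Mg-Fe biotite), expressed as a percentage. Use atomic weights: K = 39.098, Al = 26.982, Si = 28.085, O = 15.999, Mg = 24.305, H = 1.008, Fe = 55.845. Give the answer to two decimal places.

Formula mass = 2.40*24.305 + 0.60*55.845 + 1*39.098 + 1*26.982 + 3*28.085 + 12*15.999 + 2*1.008 = 436.178 g/mol, of which 2.016 g is H.
So H makes up 2.016/436.178 = 0.0046 of the mass, i.e. 0.46%.

0.46 wt%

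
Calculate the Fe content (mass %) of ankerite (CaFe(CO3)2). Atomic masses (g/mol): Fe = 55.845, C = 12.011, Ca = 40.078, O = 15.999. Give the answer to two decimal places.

25.86 mass %

Molar mass of CaFe(CO3)2: 1·40.078 + 1·55.845 + 2·12.011 + 6·15.999 = 215.939 g/mol.
Mass of Fe per formula unit: 1 × 55.845 = 55.845 g.
Weight fraction Fe = 55.845 / 215.939 = 0.2586.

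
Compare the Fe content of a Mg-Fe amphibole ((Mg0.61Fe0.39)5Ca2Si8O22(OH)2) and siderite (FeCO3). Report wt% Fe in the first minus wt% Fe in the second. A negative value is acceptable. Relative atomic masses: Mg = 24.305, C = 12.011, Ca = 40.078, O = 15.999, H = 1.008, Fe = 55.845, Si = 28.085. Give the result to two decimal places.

-35.74 percentage points

Fe in (Mg0.61Fe0.39)5Ca2Si8O22(OH)2: molar mass 873.856 g/mol; 1.95×55.845 = 108.898 g → 12.46 wt%.
Fe in FeCO3: molar mass 115.853 g/mol; 1×55.845 = 55.845 g → 48.20 wt%.
Difference = 12.46 − 48.20 = -35.74 percentage points.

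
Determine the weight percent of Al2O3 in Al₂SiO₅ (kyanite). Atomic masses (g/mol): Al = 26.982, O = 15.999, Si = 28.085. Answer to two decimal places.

62.92 wt%

Formula mass = 162.044 g/mol.
2 Al → 1.0000 mol Al2O3 per formula unit; M(Al2O3) = 101.961, so Al2O3 mass = 101.961 g.
101.961/162.044 × 100 = 62.92 wt%.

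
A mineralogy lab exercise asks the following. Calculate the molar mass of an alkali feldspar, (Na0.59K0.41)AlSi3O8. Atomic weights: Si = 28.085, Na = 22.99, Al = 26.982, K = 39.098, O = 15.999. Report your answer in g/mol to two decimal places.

Na: 0.59 × 22.99 = 13.5641
K: 0.41 × 39.098 = 16.0302
Al: 1 × 26.982 = 26.9820
Si: 3 × 28.085 = 84.2550
O: 8 × 15.999 = 127.9920
Summing the contributions gives the formula mass.

268.82 g/mol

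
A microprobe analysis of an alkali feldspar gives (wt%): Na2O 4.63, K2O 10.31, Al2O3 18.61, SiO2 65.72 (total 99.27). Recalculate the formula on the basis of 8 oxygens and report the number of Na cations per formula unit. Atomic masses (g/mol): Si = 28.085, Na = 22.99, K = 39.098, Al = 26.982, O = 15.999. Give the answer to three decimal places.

0.409 Na apfu

Na2O: 4.63/61.979 = 0.07470 mol → 0.14940 mol Na, 0.07470 mol O.
K2O: 10.31/94.195 = 0.10945 mol → 0.21890 mol K, 0.10945 mol O.
Al2O3: 18.61/101.961 = 0.18252 mol → 0.36504 mol Al, 0.54756 mol O.
SiO2: 65.72/60.083 = 1.09382 mol → 1.09382 mol Si, 2.18764 mol O.
Total oxygen = 2.91935 mol. Normalization factor = 8/2.91935 = 2.74034.
Na per 8 O = 0.14940 × 2.74034 = 0.409.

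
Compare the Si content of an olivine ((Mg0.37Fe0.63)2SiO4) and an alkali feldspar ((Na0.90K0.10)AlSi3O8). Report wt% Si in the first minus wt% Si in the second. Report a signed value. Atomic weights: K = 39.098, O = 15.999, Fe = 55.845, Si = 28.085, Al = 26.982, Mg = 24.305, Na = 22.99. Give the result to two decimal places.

M((Mg0.37Fe0.63)2SiO4) = 180.431 g/mol, so wt% Si = 28.085/180.431 × 100 = 15.57%.
M((Na0.90K0.10)AlSi3O8) = 263.830 g/mol, so wt% Si = 84.255/263.830 × 100 = 31.94%.
15.57 − 31.94 = -16.37 pp.

-16.37 percentage points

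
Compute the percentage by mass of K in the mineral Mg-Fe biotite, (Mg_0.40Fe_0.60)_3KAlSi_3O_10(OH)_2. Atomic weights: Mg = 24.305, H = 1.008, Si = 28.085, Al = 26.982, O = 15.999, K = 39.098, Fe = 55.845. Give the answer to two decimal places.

Formula mass = 1.20*24.305 + 1.80*55.845 + 1*39.098 + 1*26.982 + 3*28.085 + 12*15.999 + 2*1.008 = 474.026 g/mol, of which 39.098 g is K.
So K makes up 39.098/474.026 = 0.0825 of the mass, i.e. 8.25%.

8.25 wt%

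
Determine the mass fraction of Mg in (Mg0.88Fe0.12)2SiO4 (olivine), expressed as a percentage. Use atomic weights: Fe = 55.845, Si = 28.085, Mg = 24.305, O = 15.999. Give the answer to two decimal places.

28.85 weight percent

Formula mass = 1.76*24.305 + 0.24*55.845 + 1*28.085 + 4*15.999 = 148.261 g/mol, of which 42.777 g is Mg.
So Mg makes up 42.777/148.261 = 0.2885 of the mass, i.e. 28.85%.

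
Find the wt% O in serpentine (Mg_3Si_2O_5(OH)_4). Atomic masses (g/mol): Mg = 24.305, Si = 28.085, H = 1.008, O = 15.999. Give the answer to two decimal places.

Formula mass = 3·24.305 + 2·28.085 + 9·15.999 + 4·1.008 = 277.108 g/mol, of which 143.991 g is O.
So O makes up 143.991/277.108 = 0.5196 of the mass, i.e. 51.96%.

51.96 mass %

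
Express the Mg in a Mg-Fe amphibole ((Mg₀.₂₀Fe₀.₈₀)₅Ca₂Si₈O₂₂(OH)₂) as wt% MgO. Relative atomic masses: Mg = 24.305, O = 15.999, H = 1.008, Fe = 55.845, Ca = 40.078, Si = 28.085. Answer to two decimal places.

M((Mg₀.₂₀Fe₀.₈₀)₅Ca₂Si₈O₂₂(OH)₂) = 938.513 g/mol; M(MgO) = 40.304 g/mol.
Moles MgO per formula unit = 1 Mg ÷ 1 = 1.0000.
MgO fraction = (1.0000 × 40.304) / 938.513 = 40.304/938.513 = 0.0429.

4.29 wt%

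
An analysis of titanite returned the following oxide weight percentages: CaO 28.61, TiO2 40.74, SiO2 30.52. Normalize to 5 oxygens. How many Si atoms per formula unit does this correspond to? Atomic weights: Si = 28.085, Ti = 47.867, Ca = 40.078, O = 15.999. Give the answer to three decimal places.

CaO (M=56.077): mol = 0.51019; Ca = 0.51019, O = 0.51019.
TiO2 (M=79.865): mol = 0.51011; Ti = 0.51011, O = 1.02022.
SiO2 (M=60.083): mol = 0.50796; Si = 0.50796, O = 1.01592.
ΣO = 2.54633; factor = 5/ΣO = 1.96361.
Si apfu = 0.50796 × 1.96361 = 0.997.

0.997 Si apfu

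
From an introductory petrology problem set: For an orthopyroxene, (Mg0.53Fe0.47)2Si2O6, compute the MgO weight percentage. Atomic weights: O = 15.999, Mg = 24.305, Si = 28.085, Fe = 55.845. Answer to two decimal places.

M((Mg0.53Fe0.47)2Si2O6) = 230.422 g/mol; M(MgO) = 40.304 g/mol.
Moles MgO per formula unit = 1.06 Mg ÷ 1 = 1.0600.
MgO fraction = (1.0600 × 40.304) / 230.422 = 42.722/230.422 = 0.1854.

18.54 wt%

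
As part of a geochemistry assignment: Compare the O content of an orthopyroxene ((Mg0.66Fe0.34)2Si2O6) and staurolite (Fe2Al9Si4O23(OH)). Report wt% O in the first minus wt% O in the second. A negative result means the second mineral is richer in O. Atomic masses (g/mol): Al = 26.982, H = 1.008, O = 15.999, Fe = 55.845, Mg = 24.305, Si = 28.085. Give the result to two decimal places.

-1.88 percentage points

First mineral: 95.994 g O in 222.221 g formula = 43.20 wt% O.
Second mineral: 383.976 g O in 851.852 g formula = 45.08 wt% O.
43.20% − 45.08% gives a difference of -1.88 percentage points.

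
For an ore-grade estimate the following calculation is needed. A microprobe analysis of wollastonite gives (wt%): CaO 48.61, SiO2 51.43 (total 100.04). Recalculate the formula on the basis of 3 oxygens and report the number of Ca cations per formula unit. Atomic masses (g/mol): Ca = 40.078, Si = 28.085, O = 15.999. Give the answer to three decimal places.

1.008 Ca apfu

48.61 wt% CaO ÷ 56.077 g/mol = 0.86684 mol, giving 0.86684 Ca and 0.86684 O.
51.43 wt% SiO2 ÷ 60.083 g/mol = 0.85598 mol, giving 0.85598 Si and 1.71196 O.
Oxygen sums to 2.57880; scaling by 3/2.57880 = 1.16333 puts the formula on 3 O.
Ca: 0.86684 × 1.16333 = 1.008 atoms per formula unit.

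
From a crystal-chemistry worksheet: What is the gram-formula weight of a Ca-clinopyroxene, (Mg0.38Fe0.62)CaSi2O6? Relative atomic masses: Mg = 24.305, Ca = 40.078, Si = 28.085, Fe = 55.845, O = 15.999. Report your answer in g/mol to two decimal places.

M = 0.38*24.305 + 0.62*55.845 + 1*40.078 + 2*28.085 + 6*15.999

236.10 g/mol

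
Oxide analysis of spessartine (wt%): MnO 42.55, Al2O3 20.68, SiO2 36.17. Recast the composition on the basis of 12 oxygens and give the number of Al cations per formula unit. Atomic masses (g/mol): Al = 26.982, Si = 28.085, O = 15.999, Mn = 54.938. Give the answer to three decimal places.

2.018 Al apfu

MnO (M=70.937): mol = 0.59983; Mn = 0.59983, O = 0.59983.
Al2O3 (M=101.961): mol = 0.20282; Al = 0.40564, O = 0.60846.
SiO2 (M=60.083): mol = 0.60200; Si = 0.60200, O = 1.20400.
ΣO = 2.41229; factor = 12/ΣO = 4.97453.
Al apfu = 0.40564 × 4.97453 = 2.018.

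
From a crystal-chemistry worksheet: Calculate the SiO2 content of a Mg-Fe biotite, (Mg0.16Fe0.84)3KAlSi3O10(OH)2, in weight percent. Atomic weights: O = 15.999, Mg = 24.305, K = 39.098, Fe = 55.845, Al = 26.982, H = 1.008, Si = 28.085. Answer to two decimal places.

36.29 wt%

M((Mg0.16Fe0.84)3KAlSi3O10(OH)2) = 496.735 g/mol; M(SiO2) = 60.083 g/mol.
Moles SiO2 per formula unit = 3 Si ÷ 1 = 3.0000.
SiO2 fraction = (3.0000 × 60.083) / 496.735 = 180.249/496.735 = 0.3629.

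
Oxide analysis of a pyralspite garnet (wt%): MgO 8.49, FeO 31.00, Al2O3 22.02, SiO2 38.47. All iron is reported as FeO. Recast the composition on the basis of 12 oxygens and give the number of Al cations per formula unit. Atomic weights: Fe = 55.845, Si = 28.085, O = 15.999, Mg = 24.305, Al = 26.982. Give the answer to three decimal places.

2.016 Al apfu

MgO: 8.49/40.304 = 0.21065 mol → 0.21065 mol Mg, 0.21065 mol O.
FeO: 31.00/71.844 = 0.43149 mol → 0.43149 mol Fe, 0.43149 mol O.
Al2O3: 22.02/101.961 = 0.21596 mol → 0.43192 mol Al, 0.64788 mol O.
SiO2: 38.47/60.083 = 0.64028 mol → 0.64028 mol Si, 1.28056 mol O.
Total oxygen = 2.57058 mol. Normalization factor = 12/2.57058 = 4.66821.
Al per 12 O = 0.43192 × 4.66821 = 2.016.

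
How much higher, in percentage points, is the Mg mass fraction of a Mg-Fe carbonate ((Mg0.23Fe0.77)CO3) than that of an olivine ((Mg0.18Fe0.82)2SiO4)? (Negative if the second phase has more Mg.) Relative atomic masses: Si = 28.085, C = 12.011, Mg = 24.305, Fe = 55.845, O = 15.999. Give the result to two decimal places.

0.60 percentage points

M((Mg0.23Fe0.77)CO3) = 108.599 g/mol, so wt% Mg = 5.590/108.599 × 100 = 5.15%.
M((Mg0.18Fe0.82)2SiO4) = 192.417 g/mol, so wt% Mg = 8.750/192.417 × 100 = 4.55%.
5.15 − 4.55 = 0.60 pp.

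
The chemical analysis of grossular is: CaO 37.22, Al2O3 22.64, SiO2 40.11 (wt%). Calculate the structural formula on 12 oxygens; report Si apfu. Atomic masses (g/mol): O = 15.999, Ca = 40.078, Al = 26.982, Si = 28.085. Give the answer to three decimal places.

3.006 Si apfu

CaO (M=56.077): mol = 0.66373; Ca = 0.66373, O = 0.66373.
Al2O3 (M=101.961): mol = 0.22205; Al = 0.44410, O = 0.66615.
SiO2 (M=60.083): mol = 0.66758; Si = 0.66758, O = 1.33516.
ΣO = 2.66504; factor = 12/ΣO = 4.50275.
Si apfu = 0.66758 × 4.50275 = 3.006.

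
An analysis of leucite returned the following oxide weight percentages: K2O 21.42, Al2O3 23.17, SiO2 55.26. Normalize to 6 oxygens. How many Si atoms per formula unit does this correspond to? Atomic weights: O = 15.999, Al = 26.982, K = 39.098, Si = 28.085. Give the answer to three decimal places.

21.42 wt% K2O ÷ 94.195 g/mol = 0.22740 mol, giving 0.45480 K and 0.22740 O.
23.17 wt% Al2O3 ÷ 101.961 g/mol = 0.22724 mol, giving 0.45448 Al and 0.68172 O.
55.26 wt% SiO2 ÷ 60.083 g/mol = 0.91973 mol, giving 0.91973 Si and 1.83946 O.
Oxygen sums to 2.74858; scaling by 6/2.74858 = 2.18295 puts the formula on 6 O.
Si: 0.91973 × 2.18295 = 2.008 atoms per formula unit.

2.008 Si apfu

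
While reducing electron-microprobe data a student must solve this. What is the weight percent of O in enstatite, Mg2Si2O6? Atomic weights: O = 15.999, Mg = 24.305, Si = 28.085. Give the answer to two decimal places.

Formula mass = 2·24.305 + 2·28.085 + 6·15.999 = 200.774 g/mol, of which 95.994 g is O.
So O makes up 95.994/200.774 = 0.4781 of the mass, i.e. 47.81%.

47.81 weight percent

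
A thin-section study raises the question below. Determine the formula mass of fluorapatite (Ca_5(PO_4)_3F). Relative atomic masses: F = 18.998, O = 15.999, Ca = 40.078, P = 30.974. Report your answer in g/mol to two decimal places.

Ca: 5 × 40.078 = 200.3900
P: 3 × 30.974 = 92.9220
O: 12 × 15.999 = 191.9880
F: 1 × 18.998 = 18.9980
Summing the contributions gives the formula mass.

504.30 g/mol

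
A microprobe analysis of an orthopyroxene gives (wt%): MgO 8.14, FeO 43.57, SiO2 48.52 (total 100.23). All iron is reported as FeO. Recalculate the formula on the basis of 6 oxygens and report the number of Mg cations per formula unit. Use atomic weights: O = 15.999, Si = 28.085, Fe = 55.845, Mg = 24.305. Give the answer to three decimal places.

0.500 Mg apfu

MgO (M=40.304): mol = 0.20197; Mg = 0.20197, O = 0.20197.
FeO (M=71.844): mol = 0.60645; Fe = 0.60645, O = 0.60645.
SiO2 (M=60.083): mol = 0.80755; Si = 0.80755, O = 1.61510.
ΣO = 2.42352; factor = 6/ΣO = 2.47574.
Mg apfu = 0.20197 × 2.47574 = 0.500.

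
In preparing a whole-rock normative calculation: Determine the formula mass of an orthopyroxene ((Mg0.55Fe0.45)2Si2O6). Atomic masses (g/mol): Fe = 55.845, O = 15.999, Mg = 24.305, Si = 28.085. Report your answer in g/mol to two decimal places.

229.16 g/mol

The formula mass is the sum 1.10(24.305) + 0.90(55.845) + 2(28.085) + 6(15.999).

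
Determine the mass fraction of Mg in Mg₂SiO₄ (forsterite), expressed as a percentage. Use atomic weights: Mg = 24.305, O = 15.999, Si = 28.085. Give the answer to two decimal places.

M(Mg₂SiO₄) = 140.691 g/mol.
Mg contributes 2 × 24.305 = 48.610 g per mole.
48.610/140.691 = 0.3455 → 34.55%.

34.55 mass %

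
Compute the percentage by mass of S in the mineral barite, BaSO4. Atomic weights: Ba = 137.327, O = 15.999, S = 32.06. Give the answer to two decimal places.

13.74 mass %

Molar mass of BaSO4: 1·137.327 + 1·32.06 + 4·15.999 = 233.383 g/mol.
Mass of S per formula unit: 1 × 32.06 = 32.060 g.
Weight fraction S = 32.060 / 233.383 = 0.1374.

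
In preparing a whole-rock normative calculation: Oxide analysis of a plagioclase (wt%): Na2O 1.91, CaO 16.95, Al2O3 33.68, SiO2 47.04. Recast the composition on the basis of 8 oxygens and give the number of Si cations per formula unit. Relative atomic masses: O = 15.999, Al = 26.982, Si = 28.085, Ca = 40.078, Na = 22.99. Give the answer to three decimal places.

2.167 Si apfu

Na2O: 1.91/61.979 = 0.03082 mol → 0.06164 mol Na, 0.03082 mol O.
CaO: 16.95/56.077 = 0.30226 mol → 0.30226 mol Ca, 0.30226 mol O.
Al2O3: 33.68/101.961 = 0.33032 mol → 0.66064 mol Al, 0.99096 mol O.
SiO2: 47.04/60.083 = 0.78292 mol → 0.78292 mol Si, 1.56584 mol O.
Total oxygen = 2.88988 mol. Normalization factor = 8/2.88988 = 2.76828.
Si per 8 O = 0.78292 × 2.76828 = 2.167.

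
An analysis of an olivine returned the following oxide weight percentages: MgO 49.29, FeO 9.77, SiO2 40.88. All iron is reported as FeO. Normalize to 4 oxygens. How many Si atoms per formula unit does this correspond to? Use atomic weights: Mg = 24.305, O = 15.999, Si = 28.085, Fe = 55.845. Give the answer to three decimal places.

1.001 Si apfu

49.29 wt% MgO ÷ 40.304 g/mol = 1.22296 mol, giving 1.22296 Mg and 1.22296 O.
9.77 wt% FeO ÷ 71.844 g/mol = 0.13599 mol, giving 0.13599 Fe and 0.13599 O.
40.88 wt% SiO2 ÷ 60.083 g/mol = 0.68039 mol, giving 0.68039 Si and 1.36078 O.
Oxygen sums to 2.71973; scaling by 4/2.71973 = 1.47073 puts the formula on 4 O.
Si: 0.68039 × 1.47073 = 1.001 atoms per formula unit.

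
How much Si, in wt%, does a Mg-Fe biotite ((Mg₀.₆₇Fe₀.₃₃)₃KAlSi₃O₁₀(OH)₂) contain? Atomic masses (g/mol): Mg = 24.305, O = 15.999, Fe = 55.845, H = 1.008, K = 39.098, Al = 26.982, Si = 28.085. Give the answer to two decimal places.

Formula mass = 2.01*24.305 + 0.99*55.845 + 1*39.098 + 1*26.982 + 3*28.085 + 12*15.999 + 2*1.008 = 448.479 g/mol, of which 84.255 g is Si.
So Si makes up 84.255/448.479 = 0.1879 of the mass, i.e. 18.79%.

18.79 wt%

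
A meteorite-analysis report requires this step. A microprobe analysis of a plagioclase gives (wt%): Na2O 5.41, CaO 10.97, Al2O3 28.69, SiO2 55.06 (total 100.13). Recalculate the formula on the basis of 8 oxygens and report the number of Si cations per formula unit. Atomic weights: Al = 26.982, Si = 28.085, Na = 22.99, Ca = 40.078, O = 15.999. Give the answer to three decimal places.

Na2O (M=61.979): mol = 0.08729; Na = 0.17458, O = 0.08729.
CaO (M=56.077): mol = 0.19562; Ca = 0.19562, O = 0.19562.
Al2O3 (M=101.961): mol = 0.28138; Al = 0.56276, O = 0.84414.
SiO2 (M=60.083): mol = 0.91640; Si = 0.91640, O = 1.83280.
ΣO = 2.95985; factor = 8/ΣO = 2.70284.
Si apfu = 0.91640 × 2.70284 = 2.477.

2.477 Si apfu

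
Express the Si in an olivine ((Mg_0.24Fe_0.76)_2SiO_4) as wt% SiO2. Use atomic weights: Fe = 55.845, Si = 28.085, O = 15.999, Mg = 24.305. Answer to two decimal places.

M((Mg_0.24Fe_0.76)_2SiO_4) = 188.632 g/mol; M(SiO2) = 60.083 g/mol.
Moles SiO2 per formula unit = 1 Si ÷ 1 = 1.0000.
SiO2 fraction = (1.0000 × 60.083) / 188.632 = 60.083/188.632 = 0.3185.

31.85 wt%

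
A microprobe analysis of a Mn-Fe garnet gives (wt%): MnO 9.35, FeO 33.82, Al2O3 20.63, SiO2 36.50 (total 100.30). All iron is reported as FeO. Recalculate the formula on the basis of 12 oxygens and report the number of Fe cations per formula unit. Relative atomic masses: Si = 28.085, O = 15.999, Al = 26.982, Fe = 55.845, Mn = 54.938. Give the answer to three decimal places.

MnO: 9.35/70.937 = 0.13181 mol → 0.13181 mol Mn, 0.13181 mol O.
FeO: 33.82/71.844 = 0.47074 mol → 0.47074 mol Fe, 0.47074 mol O.
Al2O3: 20.63/101.961 = 0.20233 mol → 0.40466 mol Al, 0.60699 mol O.
SiO2: 36.50/60.083 = 0.60749 mol → 0.60749 mol Si, 1.21498 mol O.
Total oxygen = 2.42452 mol. Normalization factor = 12/2.42452 = 4.94943.
Fe per 12 O = 0.47074 × 4.94943 = 2.330.

2.330 Fe apfu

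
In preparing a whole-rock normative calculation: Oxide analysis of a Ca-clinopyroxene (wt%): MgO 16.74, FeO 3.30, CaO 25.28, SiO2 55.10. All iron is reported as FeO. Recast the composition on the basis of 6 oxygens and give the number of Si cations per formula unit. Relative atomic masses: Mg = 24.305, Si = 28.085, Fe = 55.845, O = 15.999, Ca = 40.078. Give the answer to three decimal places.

16.74 wt% MgO ÷ 40.304 g/mol = 0.41534 mol, giving 0.41534 Mg and 0.41534 O.
3.30 wt% FeO ÷ 71.844 g/mol = 0.04593 mol, giving 0.04593 Fe and 0.04593 O.
25.28 wt% CaO ÷ 56.077 g/mol = 0.45081 mol, giving 0.45081 Ca and 0.45081 O.
55.10 wt% SiO2 ÷ 60.083 g/mol = 0.91706 mol, giving 0.91706 Si and 1.83412 O.
Oxygen sums to 2.74620; scaling by 6/2.74620 = 2.18484 puts the formula on 6 O.
Si: 0.91706 × 2.18484 = 2.004 atoms per formula unit.

2.004 Si apfu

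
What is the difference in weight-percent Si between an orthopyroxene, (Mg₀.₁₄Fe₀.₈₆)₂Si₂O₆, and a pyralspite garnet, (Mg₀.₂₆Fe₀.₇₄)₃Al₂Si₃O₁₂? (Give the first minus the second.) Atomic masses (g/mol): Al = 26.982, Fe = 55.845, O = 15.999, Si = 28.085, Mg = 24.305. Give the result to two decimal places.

4.22 percentage points

First mineral: 56.170 g Si in 255.023 g formula = 22.03 wt% Si.
Second mineral: 84.255 g Si in 473.141 g formula = 17.81 wt% Si.
22.03% − 17.81% gives a difference of 4.22 percentage points.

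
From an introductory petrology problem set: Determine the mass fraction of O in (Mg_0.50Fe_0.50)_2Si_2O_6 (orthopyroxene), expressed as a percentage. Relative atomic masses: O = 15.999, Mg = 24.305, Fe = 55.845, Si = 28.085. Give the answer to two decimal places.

41.32 mass %

Molar mass of (Mg_0.50Fe_0.50)_2Si_2O_6: 1×24.305 + 1×55.845 + 2×28.085 + 6×15.999 = 232.314 g/mol.
Mass of O per formula unit: 6 × 15.999 = 95.994 g.
Weight fraction O = 95.994 / 232.314 = 0.4132.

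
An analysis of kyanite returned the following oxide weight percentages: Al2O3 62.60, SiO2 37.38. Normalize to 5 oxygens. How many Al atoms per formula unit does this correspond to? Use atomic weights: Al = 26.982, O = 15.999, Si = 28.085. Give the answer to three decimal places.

Al2O3 (M=101.961): mol = 0.61396; Al = 1.22792, O = 1.84188.
SiO2 (M=60.083): mol = 0.62214; Si = 0.62214, O = 1.24428.
ΣO = 3.08616; factor = 5/ΣO = 1.62014.
Al apfu = 1.22792 × 1.62014 = 1.989.

1.989 Al apfu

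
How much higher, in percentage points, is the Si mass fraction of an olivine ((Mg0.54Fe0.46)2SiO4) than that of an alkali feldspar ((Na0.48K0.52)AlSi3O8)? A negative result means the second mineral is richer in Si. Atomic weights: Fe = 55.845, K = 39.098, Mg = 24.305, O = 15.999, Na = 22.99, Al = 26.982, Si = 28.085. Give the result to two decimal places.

-14.59 percentage points

Si in (Mg0.54Fe0.46)2SiO4: molar mass 169.708 g/mol; 1×28.085 = 28.085 g → 16.55 wt%.
Si in (Na0.48K0.52)AlSi3O8: molar mass 270.595 g/mol; 3×28.085 = 84.255 g → 31.14 wt%.
Difference = 16.55 − 31.14 = -14.59 percentage points.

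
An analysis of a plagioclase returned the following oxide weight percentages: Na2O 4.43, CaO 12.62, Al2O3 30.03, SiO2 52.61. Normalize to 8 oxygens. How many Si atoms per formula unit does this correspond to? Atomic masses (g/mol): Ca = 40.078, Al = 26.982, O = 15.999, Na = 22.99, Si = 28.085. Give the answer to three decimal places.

2.390 Si apfu

Na2O (M=61.979): mol = 0.07148; Na = 0.14296, O = 0.07148.
CaO (M=56.077): mol = 0.22505; Ca = 0.22505, O = 0.22505.
Al2O3 (M=101.961): mol = 0.29452; Al = 0.58904, O = 0.88356.
SiO2 (M=60.083): mol = 0.87562; Si = 0.87562, O = 1.75124.
ΣO = 2.93133; factor = 8/ΣO = 2.72914.
Si apfu = 0.87562 × 2.72914 = 2.390.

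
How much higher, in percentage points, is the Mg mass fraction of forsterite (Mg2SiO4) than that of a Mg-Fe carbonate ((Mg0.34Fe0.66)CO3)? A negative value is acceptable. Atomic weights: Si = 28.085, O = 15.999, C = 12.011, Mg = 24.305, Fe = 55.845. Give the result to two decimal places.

Mg in Mg2SiO4: molar mass 140.691 g/mol; 2×24.305 = 48.610 g → 34.55 wt%.
Mg in (Mg0.34Fe0.66)CO3: molar mass 105.129 g/mol; 0.34×24.305 = 8.264 g → 7.86 wt%.
Difference = 34.55 − 7.86 = 26.69 percentage points.

26.69 percentage points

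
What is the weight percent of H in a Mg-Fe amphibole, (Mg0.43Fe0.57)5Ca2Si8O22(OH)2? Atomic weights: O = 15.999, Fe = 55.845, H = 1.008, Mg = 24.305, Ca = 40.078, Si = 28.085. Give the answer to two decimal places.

M((Mg0.43Fe0.57)5Ca2Si8O22(OH)2) = 902.242 g/mol.
H contributes 2 × 1.008 = 2.016 g per mole.
2.016/902.242 = 0.0022 → 0.22%.

0.22 weight percent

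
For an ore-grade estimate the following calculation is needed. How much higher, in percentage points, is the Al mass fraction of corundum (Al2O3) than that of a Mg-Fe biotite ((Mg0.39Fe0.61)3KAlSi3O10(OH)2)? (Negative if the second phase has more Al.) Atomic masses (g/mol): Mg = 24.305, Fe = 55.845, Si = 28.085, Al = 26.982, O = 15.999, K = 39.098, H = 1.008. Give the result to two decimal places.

47.25 percentage points

M(Al2O3) = 101.961 g/mol, so wt% Al = 53.964/101.961 × 100 = 52.93%.
M((Mg0.39Fe0.61)3KAlSi3O10(OH)2) = 474.972 g/mol, so wt% Al = 26.982/474.972 × 100 = 5.68%.
52.93 − 5.68 = 47.25 pp.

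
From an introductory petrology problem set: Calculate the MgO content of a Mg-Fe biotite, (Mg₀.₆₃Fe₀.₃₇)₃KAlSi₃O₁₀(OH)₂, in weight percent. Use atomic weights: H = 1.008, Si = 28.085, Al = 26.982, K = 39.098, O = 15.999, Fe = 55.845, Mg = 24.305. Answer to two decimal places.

Formula mass = 452.263 g/mol.
1.89 Mg → 1.8900 mol MgO per formula unit; M(MgO) = 40.304, so MgO mass = 76.175 g.
76.175/452.263 × 100 = 16.84 wt%.

16.84 wt%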